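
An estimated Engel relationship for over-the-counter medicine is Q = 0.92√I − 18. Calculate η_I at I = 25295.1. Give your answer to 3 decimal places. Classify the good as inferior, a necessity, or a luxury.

0.570 (necessity)

At I = 25295.1: Q = 128.321.
dQ/dI = 0.92/(2√I) = 0.00289228 at this income.
η = (dQ/dI)·(I/Q) = 0.00289228 × (25295.1/128.321) = 0.570.
Since 0 < η < 1, the good is a necessity.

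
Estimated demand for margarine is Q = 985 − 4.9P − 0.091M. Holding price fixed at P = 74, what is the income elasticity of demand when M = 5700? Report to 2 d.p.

At P = 74, M = 5700: Q = 103.700.
Holding P constant, ∂Q/∂M = −0.091.
η_M = (∂Q/∂M)·(M/Q) = -0.091 × (5700/103.700) = -5.00.

-5.00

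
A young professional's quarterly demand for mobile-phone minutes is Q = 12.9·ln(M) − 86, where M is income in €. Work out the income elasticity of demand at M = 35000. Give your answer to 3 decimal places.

At M = 35000: Q = 48.974.
dQ/dM = 12.9/M = 0.000368571 at this income.
η = (dQ/dM)·(M/Q) = 0.000368571 × (35000/48.974) = 0.263.

0.263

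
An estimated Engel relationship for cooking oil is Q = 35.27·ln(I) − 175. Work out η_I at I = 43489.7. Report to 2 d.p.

0.17

At I = 43489.7: Q = 201.693.
dQ/dI = 35.27/I = 0.000810997 at this income.
η = (dQ/dI)·(I/Q) = 0.000810997 × (43489.7/201.693) = 0.17.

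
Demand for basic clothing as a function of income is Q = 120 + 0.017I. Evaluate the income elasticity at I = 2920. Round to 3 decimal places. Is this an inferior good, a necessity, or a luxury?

0.293 (necessity)

At I = 2920: Q = 169.640.
dQ/dI = 0.017.
η = (dQ/dI)·(I/Q) = 0.017 × (2920/169.640) = 0.293.
Since 0 < η < 1, the good is a necessity.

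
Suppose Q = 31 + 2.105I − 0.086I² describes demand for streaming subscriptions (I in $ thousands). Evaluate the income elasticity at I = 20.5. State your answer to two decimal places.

At I = 20.5: Q = 38.0110.
dQ/dI = 2.105 − 0.172I = -1.42100.
η = (dQ/dI)·(I/Q) = -1.42100 × (20.5/38.0110) = -0.77.

-0.77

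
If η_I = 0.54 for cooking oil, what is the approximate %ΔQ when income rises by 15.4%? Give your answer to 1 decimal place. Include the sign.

%ΔQ ≈ η × %ΔI = 0.54 × 15.4% = 8.3%.

8.3%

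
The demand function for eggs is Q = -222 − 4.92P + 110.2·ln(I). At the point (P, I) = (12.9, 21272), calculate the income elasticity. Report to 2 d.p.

0.14

At P = 12.9, I = 21272: Q = 812.691.
Holding P constant, ∂Q/∂I = 110.2/I = 0.00518052.
η_I = (∂Q/∂I)·(I/Q) = 0.00518052 × (21272/812.691) = 0.14.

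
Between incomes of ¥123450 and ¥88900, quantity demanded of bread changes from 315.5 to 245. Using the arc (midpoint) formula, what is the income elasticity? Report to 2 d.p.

0.77

ΔQ = 245 − 315.5 = -70.5; midpoint Q̄ = (315.5 + 245)/2 = 280.25.
ΔI = 88900 − 123450 = -34550; midpoint Ī = (123450 + 88900)/2 = 106175.
η = (ΔQ/Q̄) ÷ (ΔI/Ī) = (-70.5/280.25) ÷ (-34550/106175) = 0.77.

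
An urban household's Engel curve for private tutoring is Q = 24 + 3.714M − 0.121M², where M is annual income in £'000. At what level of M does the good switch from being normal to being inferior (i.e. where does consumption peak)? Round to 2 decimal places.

dQ/dM = 3.714 − 0.242M.
The good is inferior where dQ/dM < 0. Setting dQ/dM = 0 gives M = 3.714 / 0.242 = 15.35.

15.35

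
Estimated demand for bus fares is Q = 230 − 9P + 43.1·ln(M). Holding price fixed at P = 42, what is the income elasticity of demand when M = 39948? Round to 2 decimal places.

0.14

At P = 42, M = 39948: Q = 308.659.
Holding P constant, ∂Q/∂M = 43.1/M = 0.0010789.
η_M = (∂Q/∂M)·(M/Q) = 0.0010789 × (39948/308.659) = 0.14.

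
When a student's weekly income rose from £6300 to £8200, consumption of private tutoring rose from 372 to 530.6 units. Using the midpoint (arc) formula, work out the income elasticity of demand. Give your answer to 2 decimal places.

ΔQ = 530.6 − 372 = 158.6; midpoint Q̄ = (372 + 530.6)/2 = 451.3.
ΔI = 8200 − 6300 = 1900; midpoint Ī = (6300 + 8200)/2 = 7250.
η = (ΔQ/Q̄) ÷ (ΔI/Ī) = (158.6/451.3) ÷ (1900/7250) = 1.34.

1.34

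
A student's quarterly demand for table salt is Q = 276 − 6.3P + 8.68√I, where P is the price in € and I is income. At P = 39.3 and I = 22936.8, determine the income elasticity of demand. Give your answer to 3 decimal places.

At P = 39.3, I = 22936.8: Q = 1342.987.
Holding P constant, ∂Q/∂I = 8.68/(2√I) = 0.0286565.
η_I = (∂Q/∂I)·(I/Q) = 0.0286565 × (22936.8/1342.987) = 0.489.

0.489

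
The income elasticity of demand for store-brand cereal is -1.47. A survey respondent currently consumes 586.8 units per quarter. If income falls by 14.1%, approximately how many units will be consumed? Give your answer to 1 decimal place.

708.4

%ΔQ ≈ η × %ΔI = -1.47 × (-14.1%) = 20.727%.
New Q ≈ 586.8 × (1 + 0.20727) = 708.4.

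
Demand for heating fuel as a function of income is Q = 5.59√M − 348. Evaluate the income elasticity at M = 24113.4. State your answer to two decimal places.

At M = 24113.4: Q = 520.043.
dQ/dM = 5.59/(2√M) = 0.0179992 at this income.
η = (dQ/dM)·(M/Q) = 0.0179992 × (24113.4/520.043) = 0.83.

0.83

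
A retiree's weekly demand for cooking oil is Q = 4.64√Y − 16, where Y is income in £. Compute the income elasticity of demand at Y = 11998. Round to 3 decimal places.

At Y = 11998: Q = 492.244.
dQ/dY = 4.64/(2√Y) = 0.0211804 at this income.
η = (dQ/dY)·(Y/Q) = 0.0211804 × (11998/492.244) = 0.516.

0.516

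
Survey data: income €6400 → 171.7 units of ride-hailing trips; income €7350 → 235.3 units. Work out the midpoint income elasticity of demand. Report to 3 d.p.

ΔQ = 235.3 − 171.7 = 63.6; midpoint Q̄ = (171.7 + 235.3)/2 = 203.5.
ΔI = 7350 − 6400 = 950; midpoint Ī = (6400 + 7350)/2 = 6875.
η = (ΔQ/Q̄) ÷ (ΔI/Ī) = (63.6/203.5) ÷ (950/6875) = 2.262.

2.262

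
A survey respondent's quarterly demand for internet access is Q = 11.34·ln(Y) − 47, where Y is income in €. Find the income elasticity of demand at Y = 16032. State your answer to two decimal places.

At Y = 16032: Q = 62.798.
dQ/dY = 11.34/Y = 0.000707335 at this income.
η = (dQ/dY)·(Y/Q) = 0.000707335 × (16032/62.798) = 0.18.

0.18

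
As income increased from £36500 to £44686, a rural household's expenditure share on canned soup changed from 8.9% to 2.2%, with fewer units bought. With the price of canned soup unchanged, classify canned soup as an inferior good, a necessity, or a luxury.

Quantity demanded falls as income rises, so η < 0.

inferior good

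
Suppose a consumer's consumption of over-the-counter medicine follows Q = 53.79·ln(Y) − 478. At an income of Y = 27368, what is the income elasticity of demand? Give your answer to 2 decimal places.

0.75

At Y = 27368: Q = 71.579.
dQ/dY = 53.79/Y = 0.00196543 at this income.
η = (dQ/dY)·(Y/Q) = 0.00196543 × (27368/71.579) = 0.75.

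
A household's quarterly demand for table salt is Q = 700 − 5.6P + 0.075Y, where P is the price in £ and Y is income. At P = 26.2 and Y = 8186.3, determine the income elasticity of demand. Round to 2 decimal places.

At P = 26.2, Y = 8186.3: Q = 1167.253.
Holding P constant, ∂Q/∂Y = 0.075.
η_Y = (∂Q/∂Y)·(Y/Q) = 0.075 × (8186.3/1167.253) = 0.53.

0.53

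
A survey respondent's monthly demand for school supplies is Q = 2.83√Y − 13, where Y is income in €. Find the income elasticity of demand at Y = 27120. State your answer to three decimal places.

0.514

At Y = 27120: Q = 453.049.
dQ/dY = 2.83/(2√Y) = 0.00859234 at this income.
η = (dQ/dY)·(Y/Q) = 0.00859234 × (27120/453.049) = 0.514.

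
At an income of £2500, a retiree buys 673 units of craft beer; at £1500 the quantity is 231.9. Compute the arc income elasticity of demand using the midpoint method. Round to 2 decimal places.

1.95

ΔQ = 231.9 − 673 = -441.1; midpoint Q̄ = (673 + 231.9)/2 = 452.45.
ΔI = 1500 − 2500 = -1000; midpoint Ī = (2500 + 1500)/2 = 2000.
η = (ΔQ/Q̄) ÷ (ΔI/Ī) = (-441.1/452.45) ÷ (-1000/2000) = 1.95.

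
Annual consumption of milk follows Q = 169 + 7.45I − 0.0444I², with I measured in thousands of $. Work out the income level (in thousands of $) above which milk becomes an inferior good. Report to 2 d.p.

dQ/dI = 7.45 − 0.0888I.
The good is inferior where dQ/dI < 0. Setting dQ/dI = 0 gives I = 7.45 / 0.0888 = 83.90.

83.90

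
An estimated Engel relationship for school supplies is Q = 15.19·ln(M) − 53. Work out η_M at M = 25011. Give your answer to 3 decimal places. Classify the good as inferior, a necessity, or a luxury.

0.151 (necessity)

At M = 25011: Q = 100.830.
dQ/dM = 15.19/M = 0.000607333 at this income.
η = (dQ/dM)·(M/Q) = 0.000607333 × (25011/100.830) = 0.151.
Since 0 < η < 1, the good is a necessity.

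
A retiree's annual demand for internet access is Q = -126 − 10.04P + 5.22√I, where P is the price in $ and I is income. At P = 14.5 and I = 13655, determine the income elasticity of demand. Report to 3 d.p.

0.901

At P = 14.5, I = 13655: Q = 338.401.
Holding P constant, ∂Q/∂I = 5.22/(2√I) = 0.0223354.
η_I = (∂Q/∂I)·(I/Q) = 0.0223354 × (13655/338.401) = 0.901.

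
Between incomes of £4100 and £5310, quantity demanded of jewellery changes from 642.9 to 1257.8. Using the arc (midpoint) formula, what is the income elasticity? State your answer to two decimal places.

ΔQ = 1257.8 − 642.9 = 614.9; midpoint Q̄ = (642.9 + 1257.8)/2 = 950.35.
ΔI = 5310 − 4100 = 1210; midpoint Ī = (4100 + 5310)/2 = 4705.
η = (ΔQ/Q̄) ÷ (ΔI/Ī) = (614.9/950.35) ÷ (1210/4705) = 2.52.

2.52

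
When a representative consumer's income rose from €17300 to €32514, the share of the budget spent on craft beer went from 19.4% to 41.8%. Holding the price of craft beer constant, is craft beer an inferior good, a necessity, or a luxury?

The budget share rises as income rises, so η > 1.

luxury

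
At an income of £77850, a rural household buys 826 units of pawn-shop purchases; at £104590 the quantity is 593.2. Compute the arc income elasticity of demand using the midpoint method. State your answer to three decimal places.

ΔQ = 593.2 − 826 = -232.8; midpoint Q̄ = (826 + 593.2)/2 = 709.6.
ΔI = 104590 − 77850 = 26740; midpoint Ī = (77850 + 104590)/2 = 91220.
η = (ΔQ/Q̄) ÷ (ΔI/Ī) = (-232.8/709.6) ÷ (26740/91220) = -1.119.

-1.119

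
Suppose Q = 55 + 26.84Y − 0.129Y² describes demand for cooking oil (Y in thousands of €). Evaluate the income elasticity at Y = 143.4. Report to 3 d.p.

At Y = 143.4: Q = 1251.1568.
dQ/dY = 26.84 − 0.258Y = -10.15720.
η = (dQ/dY)·(Y/Q) = -10.15720 × (143.4/1251.1568) = -1.164.

-1.164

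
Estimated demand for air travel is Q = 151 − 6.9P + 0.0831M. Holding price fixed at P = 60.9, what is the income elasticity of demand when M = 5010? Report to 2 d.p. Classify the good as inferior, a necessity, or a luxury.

At P = 60.9, M = 5010: Q = 147.121.
Holding P constant, ∂Q/∂M = 0.0831.
η_M = (∂Q/∂M)·(M/Q) = 0.0831 × (5010/147.121) = 2.83.
Since η > 1, this is a luxury.

2.83 (luxury)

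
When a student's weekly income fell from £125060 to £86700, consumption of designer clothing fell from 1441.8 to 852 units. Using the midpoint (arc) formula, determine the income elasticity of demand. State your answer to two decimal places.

ΔQ = 852 − 1441.8 = -589.8; midpoint Q̄ = (1441.8 + 852)/2 = 1146.9.
ΔI = 86700 − 125060 = -38360; midpoint Ī = (125060 + 86700)/2 = 105880.
η = (ΔQ/Q̄) ÷ (ΔI/Ī) = (-589.8/1146.9) ÷ (-38360/105880) = 1.42.

1.42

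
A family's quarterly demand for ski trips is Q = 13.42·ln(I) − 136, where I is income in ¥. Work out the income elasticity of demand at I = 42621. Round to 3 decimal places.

1.901

At I = 42621: Q = 7.059.
dQ/dI = 13.42/I = 0.000314868 at this income.
η = (dQ/dI)·(I/Q) = 0.000314868 × (42621/7.059) = 1.901.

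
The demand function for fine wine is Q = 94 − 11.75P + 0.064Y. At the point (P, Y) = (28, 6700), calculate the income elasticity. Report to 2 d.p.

At P = 28, Y = 6700: Q = 193.800.
Holding P constant, ∂Q/∂Y = 0.064.
η_Y = (∂Q/∂Y)·(Y/Q) = 0.064 × (6700/193.800) = 2.21.

2.21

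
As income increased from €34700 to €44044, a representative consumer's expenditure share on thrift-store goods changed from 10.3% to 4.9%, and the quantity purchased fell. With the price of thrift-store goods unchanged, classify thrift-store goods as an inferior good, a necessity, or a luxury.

Quantity demanded falls as income rises, so η < 0.

inferior good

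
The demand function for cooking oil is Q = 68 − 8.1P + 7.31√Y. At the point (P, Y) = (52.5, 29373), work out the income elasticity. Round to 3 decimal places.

0.699

At P = 52.5, Y = 29373: Q = 895.578.
Holding P constant, ∂Q/∂Y = 7.31/(2√Y) = 0.0213262.
η_Y = (∂Q/∂Y)·(Y/Q) = 0.0213262 × (29373/895.578) = 0.699.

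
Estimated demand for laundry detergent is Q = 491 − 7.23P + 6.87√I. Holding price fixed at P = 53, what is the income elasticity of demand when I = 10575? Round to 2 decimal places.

0.43

At P = 53, I = 10575: Q = 814.285.
Holding P constant, ∂Q/∂I = 6.87/(2√I) = 0.0334031.
η_I = (∂Q/∂I)·(I/Q) = 0.0334031 × (10575/814.285) = 0.43.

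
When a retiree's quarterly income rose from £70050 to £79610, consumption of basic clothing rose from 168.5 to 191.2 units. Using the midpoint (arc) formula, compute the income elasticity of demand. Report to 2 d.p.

0.99

ΔQ = 191.2 − 168.5 = 22.7; midpoint Q̄ = (168.5 + 191.2)/2 = 179.85.
ΔI = 79610 − 70050 = 9560; midpoint Ī = (70050 + 79610)/2 = 74830.
η = (ΔQ/Q̄) ÷ (ΔI/Ī) = (22.7/179.85) ÷ (9560/74830) = 0.99.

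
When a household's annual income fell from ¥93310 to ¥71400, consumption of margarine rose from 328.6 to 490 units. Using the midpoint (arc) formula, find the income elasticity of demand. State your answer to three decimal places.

-1.482

ΔQ = 490 − 328.6 = 161.4; midpoint Q̄ = (328.6 + 490)/2 = 409.3.
ΔI = 71400 − 93310 = -21910; midpoint Ī = (93310 + 71400)/2 = 82355.
η = (ΔQ/Q̄) ÷ (ΔI/Ī) = (161.4/409.3) ÷ (-21910/82355) = -1.482.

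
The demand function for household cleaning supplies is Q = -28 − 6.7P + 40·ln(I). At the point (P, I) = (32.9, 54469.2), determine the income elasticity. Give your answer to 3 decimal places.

0.213

At P = 32.9, I = 54469.2: Q = 187.786.
Holding P constant, ∂Q/∂I = 40/I = 0.00073436.
η_I = (∂Q/∂I)·(I/Q) = 0.00073436 × (54469.2/187.786) = 0.213.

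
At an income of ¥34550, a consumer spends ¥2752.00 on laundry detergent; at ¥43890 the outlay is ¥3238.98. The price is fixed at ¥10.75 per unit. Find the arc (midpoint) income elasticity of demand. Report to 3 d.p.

0.683

With a constant price, Q₁ = 2752.00/10.75 = 256.000 and Q₂ = 3238.98/10.75 = 301.300 (equivalently, work directly with expenditure since P cancels).
Midpoint %ΔQ = (3238.98 − 2752.00)/2995.49 = 0.16257; midpoint %ΔI = (43890 − 34550)/39220 = 0.23814.
η = 0.16257 / 0.23814 = 0.683.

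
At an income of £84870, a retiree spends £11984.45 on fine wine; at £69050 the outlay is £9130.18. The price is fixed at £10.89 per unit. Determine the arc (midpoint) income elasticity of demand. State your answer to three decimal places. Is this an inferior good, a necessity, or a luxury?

With a constant price, Q₁ = 11984.45/10.89 = 1100.500 and Q₂ = 9130.18/10.89 = 838.400 (equivalently, work directly with expenditure since P cancels).
Midpoint %ΔQ = (9130.18 − 11984.45)/10557.32 = -0.27036; midpoint %ΔI = (69050 − 84870)/76960 = -0.20556.
η = -0.27036 / -0.20556 = 1.315.
η > 1 ⇒ luxury.

1.315 (luxury)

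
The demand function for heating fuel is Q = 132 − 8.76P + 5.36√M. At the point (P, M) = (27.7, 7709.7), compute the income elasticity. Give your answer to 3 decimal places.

0.654

At P = 27.7, M = 7709.7: Q = 359.982.
Holding P constant, ∂Q/∂M = 5.36/(2√M) = 0.0305222.
η_M = (∂Q/∂M)·(M/Q) = 0.0305222 × (7709.7/359.982) = 0.654.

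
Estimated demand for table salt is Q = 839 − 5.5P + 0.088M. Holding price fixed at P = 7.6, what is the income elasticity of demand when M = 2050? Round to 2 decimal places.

0.18

At P = 7.6, M = 2050: Q = 977.600.
Holding P constant, ∂Q/∂M = 0.088.
η_M = (∂Q/∂M)·(M/Q) = 0.088 × (2050/977.600) = 0.18.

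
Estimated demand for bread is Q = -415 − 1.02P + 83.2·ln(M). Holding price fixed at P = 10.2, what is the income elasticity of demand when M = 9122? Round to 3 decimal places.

0.250

At P = 10.2, M = 9122: Q = 333.251.
Holding P constant, ∂Q/∂M = 83.2/M = 0.00912081.
η_M = (∂Q/∂M)·(M/Q) = 0.00912081 × (9122/333.251) = 0.250.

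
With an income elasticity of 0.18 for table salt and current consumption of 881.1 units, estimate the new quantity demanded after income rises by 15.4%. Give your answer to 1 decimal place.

%ΔQ ≈ η × %ΔI = 0.18 × 15.4% = 2.772%.
New Q ≈ 881.1 × (1 + 0.02772) = 905.5.

905.5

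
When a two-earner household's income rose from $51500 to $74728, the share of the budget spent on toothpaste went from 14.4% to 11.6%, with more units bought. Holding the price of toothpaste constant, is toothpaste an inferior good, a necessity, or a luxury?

necessity

Quantity rises but the budget share falls as income rises, so 0 < η < 1.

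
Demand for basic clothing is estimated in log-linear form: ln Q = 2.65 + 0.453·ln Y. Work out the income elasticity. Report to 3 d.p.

In a log-linear demand, the coefficient on ln Y is the income elasticity.
So η = 0.453.

0.453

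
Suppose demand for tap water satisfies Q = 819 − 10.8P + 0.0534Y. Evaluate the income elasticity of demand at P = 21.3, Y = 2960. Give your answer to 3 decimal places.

At P = 21.3, Y = 2960: Q = 747.024.
Holding P constant, ∂Q/∂Y = 0.0534.
η_Y = (∂Q/∂Y)·(Y/Q) = 0.0534 × (2960/747.024) = 0.212.

0.212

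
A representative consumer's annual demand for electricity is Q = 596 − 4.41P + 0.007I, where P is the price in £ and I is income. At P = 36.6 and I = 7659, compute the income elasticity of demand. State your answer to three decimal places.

0.110

At P = 36.6, I = 7659: Q = 488.207.
Holding P constant, ∂Q/∂I = 0.007.
η_I = (∂Q/∂I)·(I/Q) = 0.007 × (7659/488.207) = 0.110.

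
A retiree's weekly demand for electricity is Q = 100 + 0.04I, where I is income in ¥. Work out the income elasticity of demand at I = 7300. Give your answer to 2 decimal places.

At I = 7300: Q = 392.000.
dQ/dI = 0.04.
η = (dQ/dI)·(I/Q) = 0.04 × (7300/392.000) = 0.74.

0.74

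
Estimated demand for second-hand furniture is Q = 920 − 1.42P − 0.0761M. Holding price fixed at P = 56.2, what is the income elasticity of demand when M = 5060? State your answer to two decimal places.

-0.85

At P = 56.2, M = 5060: Q = 455.130.
Holding P constant, ∂Q/∂M = −0.0761.
η_M = (∂Q/∂M)·(M/Q) = -0.0761 × (5060/455.130) = -0.85.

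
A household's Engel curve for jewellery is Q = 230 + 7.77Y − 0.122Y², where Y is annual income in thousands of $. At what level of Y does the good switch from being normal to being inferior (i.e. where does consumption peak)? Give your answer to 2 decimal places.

dQ/dY = 7.77 − 0.244Y.
The good is inferior where dQ/dY < 0. Setting dQ/dY = 0 gives Y = 7.77 / 0.244 = 31.84.

31.84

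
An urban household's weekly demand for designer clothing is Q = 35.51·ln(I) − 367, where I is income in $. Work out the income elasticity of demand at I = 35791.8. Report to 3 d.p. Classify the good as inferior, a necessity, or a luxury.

6.651 (luxury)

At I = 35791.8: Q = 5.339.
dQ/dI = 35.51/I = 0.000992127 at this income.
η = (dQ/dI)·(I/Q) = 0.000992127 × (35791.8/5.339) = 6.651.
Since η > 1, the good is a luxury.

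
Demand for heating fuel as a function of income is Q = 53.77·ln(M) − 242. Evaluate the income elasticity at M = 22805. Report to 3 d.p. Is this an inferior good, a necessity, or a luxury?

At M = 22805: Q = 297.568.
dQ/dM = 53.77/M = 0.00235782 at this income.
η = (dQ/dM)·(M/Q) = 0.00235782 × (22805/297.568) = 0.181.
Since 0 < η < 1, the good is a necessity.

0.181 (necessity)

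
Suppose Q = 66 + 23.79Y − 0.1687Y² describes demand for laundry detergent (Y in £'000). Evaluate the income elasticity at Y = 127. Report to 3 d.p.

-6.607

At Y = 127: Q = 366.3677.
dQ/dY = 23.79 − 0.3374Y = -19.05980.
η = (dQ/dY)·(Y/Q) = -19.05980 × (127/366.3677) = -6.607.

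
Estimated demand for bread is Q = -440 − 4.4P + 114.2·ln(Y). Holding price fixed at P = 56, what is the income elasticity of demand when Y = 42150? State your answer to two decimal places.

At P = 56, Y = 42150: Q = 529.715.
Holding P constant, ∂Q/∂Y = 114.2/Y = 0.00270937.
η_Y = (∂Q/∂Y)·(Y/Q) = 0.00270937 × (42150/529.715) = 0.22.

0.22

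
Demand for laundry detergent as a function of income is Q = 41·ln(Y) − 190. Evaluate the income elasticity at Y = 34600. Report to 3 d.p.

0.172

At Y = 34600: Q = 238.516.
dQ/dY = 41/Y = 0.00118497 at this income.
η = (dQ/dY)·(Y/Q) = 0.00118497 × (34600/238.516) = 0.172.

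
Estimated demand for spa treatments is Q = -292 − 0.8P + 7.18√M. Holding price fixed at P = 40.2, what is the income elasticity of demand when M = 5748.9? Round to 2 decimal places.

At P = 40.2, M = 5748.9: Q = 220.238.
Holding P constant, ∂Q/∂M = 7.18/(2√M) = 0.047348.
η_M = (∂Q/∂M)·(M/Q) = 0.047348 × (5748.9/220.238) = 1.24.

1.24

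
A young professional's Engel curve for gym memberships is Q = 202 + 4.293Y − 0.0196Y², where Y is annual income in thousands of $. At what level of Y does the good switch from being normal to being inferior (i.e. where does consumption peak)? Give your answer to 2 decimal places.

109.52

dQ/dY = 4.293 − 0.0392Y.
The good is inferior where dQ/dY < 0. Setting dQ/dY = 0 gives Y = 4.293 / 0.0392 = 109.52.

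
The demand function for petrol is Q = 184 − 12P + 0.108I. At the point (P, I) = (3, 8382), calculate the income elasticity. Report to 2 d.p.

At P = 3, I = 8382: Q = 1053.256.
Holding P constant, ∂Q/∂I = 0.108.
η_I = (∂Q/∂I)·(I/Q) = 0.108 × (8382/1053.256) = 0.86.

0.86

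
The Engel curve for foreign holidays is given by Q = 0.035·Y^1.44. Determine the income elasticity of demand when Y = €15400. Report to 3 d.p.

1.440

For Q = A·Y^β the income elasticity is constant and equal to β.
Here β = 1.44, so η = 1.440.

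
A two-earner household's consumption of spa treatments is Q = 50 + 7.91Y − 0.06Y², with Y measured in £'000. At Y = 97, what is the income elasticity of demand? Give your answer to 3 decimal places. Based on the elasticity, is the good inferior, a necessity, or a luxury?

At Y = 97: Q = 252.7300.
dQ/dY = 7.91 − 0.12Y = -3.73000.
η = (dQ/dY)·(Y/Q) = -3.73000 × (97/252.7300) = -1.432.
η < 0 ⇒ inferior good.

-1.432 (inferior good)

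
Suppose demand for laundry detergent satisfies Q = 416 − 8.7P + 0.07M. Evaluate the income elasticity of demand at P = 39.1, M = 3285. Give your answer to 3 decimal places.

At P = 39.1, M = 3285: Q = 305.780.
Holding P constant, ∂Q/∂M = 0.07.
η_M = (∂Q/∂M)·(M/Q) = 0.07 × (3285/305.780) = 0.752.

0.752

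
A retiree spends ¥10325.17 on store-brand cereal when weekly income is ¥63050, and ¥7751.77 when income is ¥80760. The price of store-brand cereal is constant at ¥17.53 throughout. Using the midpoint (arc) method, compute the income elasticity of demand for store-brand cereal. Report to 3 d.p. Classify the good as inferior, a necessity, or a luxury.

-1.156 (inferior good)

With a constant price, Q₁ = 10325.17/17.53 = 589.000 and Q₂ = 7751.77/17.53 = 442.200 (equivalently, work directly with expenditure since P cancels).
Midpoint %ΔQ = (7751.77 − 10325.17)/9038.47 = -0.28472; midpoint %ΔI = (80760 − 63050)/71905 = 0.24630.
η = -0.28472 / 0.24630 = -1.156.
η < 0 ⇒ inferior good.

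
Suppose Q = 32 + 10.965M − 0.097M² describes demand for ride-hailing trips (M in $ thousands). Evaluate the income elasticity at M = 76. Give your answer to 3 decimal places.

At M = 76: Q = 305.0680.
dQ/dM = 10.965 − 0.194M = -3.77900.
η = (dQ/dM)·(M/Q) = -3.77900 × (76/305.0680) = -0.941.

-0.941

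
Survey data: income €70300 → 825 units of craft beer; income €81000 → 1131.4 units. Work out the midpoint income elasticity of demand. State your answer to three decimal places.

2.215

ΔQ = 1131.4 − 825 = 306.4; midpoint Q̄ = (825 + 1131.4)/2 = 978.2.
ΔI = 81000 − 70300 = 10700; midpoint Ī = (70300 + 81000)/2 = 75650.
η = (ΔQ/Q̄) ÷ (ΔI/Ī) = (306.4/978.2) ÷ (10700/75650) = 2.215.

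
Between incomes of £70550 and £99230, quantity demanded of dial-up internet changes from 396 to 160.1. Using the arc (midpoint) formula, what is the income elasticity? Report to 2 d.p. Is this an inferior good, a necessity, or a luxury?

-2.51 (inferior good)

ΔQ = 160.1 − 396 = -235.9; midpoint Q̄ = (396 + 160.1)/2 = 278.05.
ΔI = 99230 − 70550 = 28680; midpoint Ī = (70550 + 99230)/2 = 84890.
η = (ΔQ/Q̄) ÷ (ΔI/Ī) = (-235.9/278.05) ÷ (28680/84890) = -2.51.
η < 0 ⇒ inferior good.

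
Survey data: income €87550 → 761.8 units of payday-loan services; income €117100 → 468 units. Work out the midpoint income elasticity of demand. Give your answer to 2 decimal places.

ΔQ = 468 − 761.8 = -293.8; midpoint Q̄ = (761.8 + 468)/2 = 614.9.
ΔI = 117100 − 87550 = 29550; midpoint Ī = (87550 + 117100)/2 = 102325.
η = (ΔQ/Q̄) ÷ (ΔI/Ī) = (-293.8/614.9) ÷ (29550/102325) = -1.65.

-1.65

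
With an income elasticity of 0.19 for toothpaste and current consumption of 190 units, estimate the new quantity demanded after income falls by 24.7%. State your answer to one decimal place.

181.1

%ΔQ ≈ η × %ΔI = 0.19 × (-24.7%) = -4.693%.
New Q ≈ 190 × (1 − 0.04693) = 181.1.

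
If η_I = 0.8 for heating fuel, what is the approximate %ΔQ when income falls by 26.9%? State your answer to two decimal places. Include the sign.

%ΔQ ≈ η × %ΔI = 0.8 × (-26.9%) = -21.52%.

-21.52%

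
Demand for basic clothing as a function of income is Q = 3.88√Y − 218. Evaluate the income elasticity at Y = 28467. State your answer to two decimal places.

At Y = 28467: Q = 436.640.
dQ/dY = 3.88/(2√Y) = 0.0114982 at this income.
η = (dQ/dY)·(Y/Q) = 0.0114982 × (28467/436.640) = 0.75.

0.75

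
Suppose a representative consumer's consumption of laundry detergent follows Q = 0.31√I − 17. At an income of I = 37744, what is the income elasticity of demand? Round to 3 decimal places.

0.697

At I = 37744: Q = 43.226.
dQ/dI = 0.31/(2√I) = 0.000797825 at this income.
η = (dQ/dI)·(I/Q) = 0.000797825 × (37744/43.226) = 0.697.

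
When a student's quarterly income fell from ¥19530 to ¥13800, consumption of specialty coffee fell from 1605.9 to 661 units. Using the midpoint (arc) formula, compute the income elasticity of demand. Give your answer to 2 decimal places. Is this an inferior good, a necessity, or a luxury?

2.42 (luxury)

ΔQ = 661 − 1605.9 = -944.9; midpoint Q̄ = (1605.9 + 661)/2 = 1133.45.
ΔI = 13800 − 19530 = -5730; midpoint Ī = (19530 + 13800)/2 = 16665.
η = (ΔQ/Q̄) ÷ (ΔI/Ī) = (-944.9/1133.45) ÷ (-5730/16665) = 2.42.
η > 1 ⇒ luxury.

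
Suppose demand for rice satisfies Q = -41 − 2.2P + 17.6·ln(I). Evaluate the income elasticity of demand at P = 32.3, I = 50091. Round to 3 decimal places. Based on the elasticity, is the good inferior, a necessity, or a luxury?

At P = 32.3, I = 50091: Q = 78.400.
Holding P constant, ∂Q/∂I = 17.6/I = 0.000351361.
η_I = (∂Q/∂I)·(I/Q) = 0.000351361 × (50091/78.400) = 0.224.
Since 0 < η < 1, this is a necessity.

0.224 (necessity)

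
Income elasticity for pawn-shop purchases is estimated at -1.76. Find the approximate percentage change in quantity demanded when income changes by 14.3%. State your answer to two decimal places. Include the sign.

%ΔQ ≈ η × %ΔI = -1.76 × 14.3% = -25.17%.

-25.17%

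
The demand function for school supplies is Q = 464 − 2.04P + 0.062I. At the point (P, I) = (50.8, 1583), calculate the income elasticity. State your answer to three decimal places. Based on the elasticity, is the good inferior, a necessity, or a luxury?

At P = 50.8, I = 1583: Q = 458.514.
Holding P constant, ∂Q/∂I = 0.062.
η_I = (∂Q/∂I)·(I/Q) = 0.062 × (1583/458.514) = 0.214.
Since 0 < η < 1, this is a necessity.

0.214 (necessity)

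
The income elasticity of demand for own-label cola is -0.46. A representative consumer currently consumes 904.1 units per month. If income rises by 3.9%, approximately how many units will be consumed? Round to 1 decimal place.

%ΔQ ≈ η × %ΔI = -0.46 × 3.9% = -1.794%.
New Q ≈ 904.1 × (1 − 0.01794) = 887.9.

887.9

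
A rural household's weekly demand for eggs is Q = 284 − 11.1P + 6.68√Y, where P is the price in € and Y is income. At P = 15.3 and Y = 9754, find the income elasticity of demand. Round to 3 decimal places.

0.426

At P = 15.3, Y = 9754: Q = 773.902.
Holding P constant, ∂Q/∂Y = 6.68/(2√Y) = 0.0338186.
η_Y = (∂Q/∂Y)·(Y/Q) = 0.0338186 × (9754/773.902) = 0.426.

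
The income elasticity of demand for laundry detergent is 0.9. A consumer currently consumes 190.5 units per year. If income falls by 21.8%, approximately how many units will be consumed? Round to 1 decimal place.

153.1

%ΔQ ≈ η × %ΔI = 0.9 × (-21.8%) = -19.62%.
New Q ≈ 190.5 × (1 − 0.1962) = 153.1.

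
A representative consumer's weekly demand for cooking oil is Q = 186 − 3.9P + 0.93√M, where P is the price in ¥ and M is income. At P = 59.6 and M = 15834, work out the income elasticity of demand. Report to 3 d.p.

0.829

At P = 59.6, M = 15834: Q = 70.585.
Holding P constant, ∂Q/∂M = 0.93/(2√M) = 0.00369537.
η_M = (∂Q/∂M)·(M/Q) = 0.00369537 × (15834/70.585) = 0.829.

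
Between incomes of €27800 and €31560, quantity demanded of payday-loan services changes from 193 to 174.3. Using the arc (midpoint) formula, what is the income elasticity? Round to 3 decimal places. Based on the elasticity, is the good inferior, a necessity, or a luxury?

ΔQ = 174.3 − 193 = -18.7; midpoint Q̄ = (193 + 174.3)/2 = 183.65.
ΔI = 31560 − 27800 = 3760; midpoint Ī = (27800 + 31560)/2 = 29680.
η = (ΔQ/Q̄) ÷ (ΔI/Ī) = (-18.7/183.65) ÷ (3760/29680) = -0.804.
η < 0 ⇒ inferior good.

-0.804 (inferior good)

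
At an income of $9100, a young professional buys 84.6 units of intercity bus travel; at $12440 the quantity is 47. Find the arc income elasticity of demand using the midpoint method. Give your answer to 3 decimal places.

ΔQ = 47 − 84.6 = -37.6; midpoint Q̄ = (84.6 + 47)/2 = 65.8.
ΔI = 12440 − 9100 = 3340; midpoint Ī = (9100 + 12440)/2 = 10770.
η = (ΔQ/Q̄) ÷ (ΔI/Ī) = (-37.6/65.8) ÷ (3340/10770) = -1.843.

-1.843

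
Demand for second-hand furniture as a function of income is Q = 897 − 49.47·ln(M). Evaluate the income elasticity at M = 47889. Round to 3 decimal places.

At M = 47889: Q = 363.880.
dQ/dM = -49.47/M = -0.00103301 at this income.
η = (dQ/dM)·(M/Q) = -0.00103301 × (47889/363.880) = -0.136.

-0.136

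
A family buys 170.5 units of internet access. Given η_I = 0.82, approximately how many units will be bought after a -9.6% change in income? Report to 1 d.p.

%ΔQ ≈ η × %ΔI = 0.82 × (-9.6%) = -7.872%.
New Q ≈ 170.5 × (1 − 0.07872) = 157.1.

157.1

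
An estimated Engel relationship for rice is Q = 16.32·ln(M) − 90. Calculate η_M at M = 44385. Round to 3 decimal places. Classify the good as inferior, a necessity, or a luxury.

At M = 44385: Q = 84.635.
dQ/dM = 16.32/M = 0.000367692 at this income.
η = (dQ/dM)·(M/Q) = 0.000367692 × (44385/84.635) = 0.193.
Since 0 < η < 1, the good is a necessity.

0.193 (necessity)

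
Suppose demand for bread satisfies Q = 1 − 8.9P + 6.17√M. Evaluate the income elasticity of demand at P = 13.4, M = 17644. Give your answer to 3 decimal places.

At P = 13.4, M = 17644: Q = 701.306.
Holding P constant, ∂Q/∂M = 6.17/(2√M) = 0.023225.
η_M = (∂Q/∂M)·(M/Q) = 0.023225 × (17644/701.306) = 0.584.

0.584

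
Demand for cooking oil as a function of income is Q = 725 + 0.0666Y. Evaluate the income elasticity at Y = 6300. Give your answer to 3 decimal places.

At Y = 6300: Q = 1144.580.
dQ/dY = 0.0666.
η = (dQ/dY)·(Y/Q) = 0.0666 × (6300/1144.580) = 0.367.

0.367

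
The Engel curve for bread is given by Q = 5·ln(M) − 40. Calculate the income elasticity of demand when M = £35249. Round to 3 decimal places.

At M = 35249: Q = 12.351.
dQ/dM = 5/M = 0.000141848 at this income.
η = (dQ/dM)·(M/Q) = 0.000141848 × (35249/12.351) = 0.405.

0.405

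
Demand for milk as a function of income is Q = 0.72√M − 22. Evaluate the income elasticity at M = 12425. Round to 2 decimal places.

At M = 12425: Q = 58.257.
dQ/dM = 0.72/(2√M) = 0.00322964 at this income.
η = (dQ/dM)·(M/Q) = 0.00322964 × (12425/58.257) = 0.69.

0.69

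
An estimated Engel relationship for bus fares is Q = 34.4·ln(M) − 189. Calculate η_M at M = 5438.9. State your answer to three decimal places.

At M = 5438.9: Q = 106.886.
dQ/dM = 34.4/M = 0.00632481 at this income.
η = (dQ/dM)·(M/Q) = 0.00632481 × (5438.9/106.886) = 0.322.

0.322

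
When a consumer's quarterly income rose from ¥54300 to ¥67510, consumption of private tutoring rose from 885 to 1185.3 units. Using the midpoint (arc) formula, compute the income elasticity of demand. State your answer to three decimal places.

1.338

ΔQ = 1185.3 − 885 = 300.3; midpoint Q̄ = (885 + 1185.3)/2 = 1035.15.
ΔI = 67510 − 54300 = 13210; midpoint Ī = (54300 + 67510)/2 = 60905.
η = (ΔQ/Q̄) ÷ (ΔI/Ī) = (300.3/1035.15) ÷ (13210/60905) = 1.338.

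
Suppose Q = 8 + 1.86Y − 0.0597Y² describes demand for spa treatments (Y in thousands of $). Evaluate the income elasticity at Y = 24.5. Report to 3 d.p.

-1.472

At Y = 24.5: Q = 17.7351.
dQ/dY = 1.86 − 0.1194Y = -1.06530.
η = (dQ/dY)·(Y/Q) = -1.06530 × (24.5/17.7351) = -1.472.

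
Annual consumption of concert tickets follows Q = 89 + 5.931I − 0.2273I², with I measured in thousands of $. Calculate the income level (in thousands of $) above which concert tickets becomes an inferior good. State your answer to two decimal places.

13.05

dQ/dI = 5.931 − 0.4546I.
The good is inferior where dQ/dI < 0. Setting dQ/dI = 0 gives I = 5.931 / 0.4546 = 13.05.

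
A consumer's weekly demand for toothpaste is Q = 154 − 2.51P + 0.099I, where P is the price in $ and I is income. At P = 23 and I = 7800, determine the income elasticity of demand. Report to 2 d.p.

0.89

At P = 23, I = 7800: Q = 868.470.
Holding P constant, ∂Q/∂I = 0.099.
η_I = (∂Q/∂I)·(I/Q) = 0.099 × (7800/868.470) = 0.89.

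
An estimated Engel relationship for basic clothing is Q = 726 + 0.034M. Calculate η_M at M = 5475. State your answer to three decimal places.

At M = 5475: Q = 912.150.
dQ/dM = 0.034.
η = (dQ/dM)·(M/Q) = 0.034 × (5475/912.150) = 0.204.

0.204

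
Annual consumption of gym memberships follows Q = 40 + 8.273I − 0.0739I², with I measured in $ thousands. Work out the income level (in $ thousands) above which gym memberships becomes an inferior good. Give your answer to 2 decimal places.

55.97

dQ/dI = 8.273 − 0.1478I.
The good is inferior where dQ/dI < 0. Setting dQ/dI = 0 gives I = 8.273 / 0.1478 = 55.97.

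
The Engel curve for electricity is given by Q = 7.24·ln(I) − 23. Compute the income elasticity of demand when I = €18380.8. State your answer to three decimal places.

At I = 18380.8: Q = 48.090.
dQ/dI = 7.24/I = 0.000393889 at this income.
η = (dQ/dI)·(I/Q) = 0.000393889 × (18380.8/48.090) = 0.151.

0.151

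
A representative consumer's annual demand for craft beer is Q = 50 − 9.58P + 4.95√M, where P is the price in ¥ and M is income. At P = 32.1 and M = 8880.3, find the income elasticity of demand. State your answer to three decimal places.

At P = 32.1, M = 8880.3: Q = 208.947.
Holding P constant, ∂Q/∂M = 4.95/(2√M) = 0.026264.
η_M = (∂Q/∂M)·(M/Q) = 0.026264 × (8880.3/208.947) = 1.116.

1.116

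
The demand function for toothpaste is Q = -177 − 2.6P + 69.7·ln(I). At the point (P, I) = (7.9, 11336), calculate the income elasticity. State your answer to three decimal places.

At P = 7.9, I = 11336: Q = 453.161.
Holding P constant, ∂Q/∂I = 69.7/I = 0.00614855.
η_I = (∂Q/∂I)·(I/Q) = 0.00614855 × (11336/453.161) = 0.154.

0.154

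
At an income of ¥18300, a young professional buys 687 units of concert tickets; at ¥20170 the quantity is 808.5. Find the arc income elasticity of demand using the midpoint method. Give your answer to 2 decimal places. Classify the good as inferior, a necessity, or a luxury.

ΔQ = 808.5 − 687 = 121.5; midpoint Q̄ = (687 + 808.5)/2 = 747.75.
ΔI = 20170 − 18300 = 1870; midpoint Ī = (18300 + 20170)/2 = 19235.
η = (ΔQ/Q̄) ÷ (ΔI/Ī) = (121.5/747.75) ÷ (1870/19235) = 1.67.
η > 1 ⇒ luxury.

1.67 (luxury)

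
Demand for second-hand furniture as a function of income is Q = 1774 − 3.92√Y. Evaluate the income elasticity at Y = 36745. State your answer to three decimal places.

At Y = 36745: Q = 1022.576.
dQ/dY = -3.92/(2√Y) = -0.0102248 at this income.
η = (dQ/dY)·(Y/Q) = -0.0102248 × (36745/1022.576) = -0.367.

-0.367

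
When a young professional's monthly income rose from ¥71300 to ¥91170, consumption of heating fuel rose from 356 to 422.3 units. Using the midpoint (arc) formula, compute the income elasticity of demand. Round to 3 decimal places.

0.697

ΔQ = 422.3 − 356 = 66.3; midpoint Q̄ = (356 + 422.3)/2 = 389.15.
ΔI = 91170 − 71300 = 19870; midpoint Ī = (71300 + 91170)/2 = 81235.
η = (ΔQ/Q̄) ÷ (ΔI/Ī) = (66.3/389.15) ÷ (19870/81235) = 0.697.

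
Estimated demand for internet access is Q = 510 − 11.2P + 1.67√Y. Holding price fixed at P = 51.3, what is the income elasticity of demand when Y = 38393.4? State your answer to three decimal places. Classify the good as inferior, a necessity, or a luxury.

At P = 51.3, Y = 38393.4: Q = 262.664.
Holding P constant, ∂Q/∂Y = 1.67/(2√Y) = 0.00426146.
η_Y = (∂Q/∂Y)·(Y/Q) = 0.00426146 × (38393.4/262.664) = 0.623.
Since 0 < η < 1, this is a necessity.

0.623 (necessity)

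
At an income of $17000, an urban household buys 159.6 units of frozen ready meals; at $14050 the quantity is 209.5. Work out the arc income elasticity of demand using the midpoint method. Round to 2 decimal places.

ΔQ = 209.5 − 159.6 = 49.9; midpoint Q̄ = (159.6 + 209.5)/2 = 184.55.
ΔI = 14050 − 17000 = -2950; midpoint Ī = (17000 + 14050)/2 = 15525.
η = (ΔQ/Q̄) ÷ (ΔI/Ī) = (49.9/184.55) ÷ (-2950/15525) = -1.42.

-1.42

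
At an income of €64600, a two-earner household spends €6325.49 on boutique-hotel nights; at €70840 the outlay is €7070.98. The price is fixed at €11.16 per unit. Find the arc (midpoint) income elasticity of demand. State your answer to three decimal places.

With a constant price, Q₁ = 6325.49/11.16 = 566.800 and Q₂ = 7070.98/11.16 = 633.600 (equivalently, work directly with expenditure since P cancels).
Midpoint %ΔQ = (7070.98 − 6325.49)/6698.24 = 0.11130; midpoint %ΔI = (70840 − 64600)/67720 = 0.09214.
η = 0.11130 / 0.09214 = 1.208.

1.208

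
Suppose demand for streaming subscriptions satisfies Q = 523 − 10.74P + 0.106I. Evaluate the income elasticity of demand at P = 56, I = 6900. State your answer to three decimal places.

1.120

At P = 56, I = 6900: Q = 652.960.
Holding P constant, ∂Q/∂I = 0.106.
η_I = (∂Q/∂I)·(I/Q) = 0.106 × (6900/652.960) = 1.120.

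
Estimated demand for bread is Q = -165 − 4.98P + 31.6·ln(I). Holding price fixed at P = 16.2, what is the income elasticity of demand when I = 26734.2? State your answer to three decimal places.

0.413

At P = 16.2, I = 26734.2: Q = 76.445.
Holding P constant, ∂Q/∂I = 31.6/I = 0.00118201.
η_I = (∂Q/∂I)·(I/Q) = 0.00118201 × (26734.2/76.445) = 0.413.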